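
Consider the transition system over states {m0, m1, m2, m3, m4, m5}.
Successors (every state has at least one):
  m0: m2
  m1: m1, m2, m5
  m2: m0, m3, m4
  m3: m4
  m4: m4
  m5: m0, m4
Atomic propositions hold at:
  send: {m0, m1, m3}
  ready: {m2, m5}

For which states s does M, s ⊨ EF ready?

{m0, m1, m2, m5}

EF ready: least fixpoint, start Z0 = {m2, m5}, add states with some successor in Z. Z1 = {m0, m1, m2, m5}; fixed.
Sat(EF ready) = {m0, m1, m2, m5}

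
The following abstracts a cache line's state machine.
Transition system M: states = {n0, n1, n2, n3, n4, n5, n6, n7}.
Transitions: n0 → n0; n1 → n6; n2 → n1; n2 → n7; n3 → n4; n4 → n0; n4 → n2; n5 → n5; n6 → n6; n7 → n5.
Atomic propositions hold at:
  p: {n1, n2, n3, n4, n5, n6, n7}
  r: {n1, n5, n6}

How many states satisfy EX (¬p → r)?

7

Sat(¬p) = {n0}
Sat(¬p → r) = {n1, n2, n3, n4, n5, n6, n7}
Sat(EX (¬p → r)) = {s : some successor in {n1, n2, n3, n4, n5, n6, n7}} = {n1, n2, n3, n4, n5, n6, n7}
|Sat(EX (¬p → r))| = |{n1, n2, n3, n4, n5, n6, n7}| = 7.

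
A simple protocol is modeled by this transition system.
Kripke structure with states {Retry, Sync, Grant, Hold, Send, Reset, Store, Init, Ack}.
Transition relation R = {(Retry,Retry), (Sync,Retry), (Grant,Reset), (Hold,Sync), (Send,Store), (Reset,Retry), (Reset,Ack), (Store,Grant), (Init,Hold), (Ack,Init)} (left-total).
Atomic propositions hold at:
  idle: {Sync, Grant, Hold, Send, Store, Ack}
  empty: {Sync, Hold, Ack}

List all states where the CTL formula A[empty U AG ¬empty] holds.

Sat(¬empty) = {Retry, Grant, Send, Reset, Store, Init}
AG ¬empty: greatest fixpoint, start Z0 = {Retry, Grant, Send, Reset, Store, Init}, keep only states in Sat with every successor in Z. Z1 = {Retry, Grant, Send, Store}; Z2 = {Retry, Send, Store}; Z3 = {Retry, Send}; Z4 = {Retry}; fixed.
Sat(AG ¬empty) = {Retry}
A[empty U AG ¬empty]: least fixpoint, start Z0 = Sat(AG ¬empty) = {Retry}, add states in Sat(empty) with every successor in Z. Z1 = {Retry, Sync}; Z2 = {Retry, Sync, Hold}; fixed.
Sat(A[empty U AG ¬empty]) = {Retry, Sync, Hold}

{Retry, Sync, Hold}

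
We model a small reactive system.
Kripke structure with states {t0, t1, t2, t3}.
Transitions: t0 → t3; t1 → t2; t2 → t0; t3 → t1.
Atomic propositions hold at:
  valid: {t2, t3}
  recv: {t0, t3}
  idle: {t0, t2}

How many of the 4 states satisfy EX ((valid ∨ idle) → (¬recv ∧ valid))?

Sat(valid ∨ idle) = {t0, t2, t3}
Sat(¬recv) = {t1, t2}
Sat(¬recv ∧ valid) = {t2}
Sat((valid ∨ idle) → (¬recv ∧ valid)) = {t1, t2}
Sat(EX ((valid ∨ idle) → (¬recv ∧ valid))) = {s : some successor in {t1, t2}} = {t1, t3}
|Sat(EX ((valid ∨ idle) → (¬recv ∧ valid)))| = |{t1, t3}| = 2.

2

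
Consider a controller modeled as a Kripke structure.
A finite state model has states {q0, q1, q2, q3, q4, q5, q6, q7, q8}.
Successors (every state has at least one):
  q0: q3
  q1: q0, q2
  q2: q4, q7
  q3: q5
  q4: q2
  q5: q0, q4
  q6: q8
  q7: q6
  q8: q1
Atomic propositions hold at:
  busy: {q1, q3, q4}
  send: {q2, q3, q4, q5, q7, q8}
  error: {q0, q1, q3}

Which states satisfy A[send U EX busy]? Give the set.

Sat(EX busy) = {s : some successor in {q1, q3, q4}} = {q0, q2, q5, q8}
A[send U EX busy]: least fixpoint, start Z0 = Sat(EX busy) = {q0, q2, q5, q8}, add states in Sat(send) with every successor in Z. Z1 = {q0, q2, q3, q4, q5, q8}; fixed.
Sat(A[send U EX busy]) = {q0, q2, q3, q4, q5, q8}

{q0, q2, q3, q4, q5, q8}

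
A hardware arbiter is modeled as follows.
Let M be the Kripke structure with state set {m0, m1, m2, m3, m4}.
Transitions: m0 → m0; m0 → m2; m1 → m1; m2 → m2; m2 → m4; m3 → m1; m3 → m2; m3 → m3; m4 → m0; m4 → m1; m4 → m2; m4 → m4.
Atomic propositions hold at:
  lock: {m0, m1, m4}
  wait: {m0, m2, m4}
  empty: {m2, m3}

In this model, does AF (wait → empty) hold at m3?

Yes

Sat(wait → empty) = {m1, m2, m3}
AF (wait → empty): least fixpoint, start Z0 = {m1, m2, m3}, add states with every successor in Z. Already a fixed point.
Sat(AF (wait → empty)) = {m1, m2, m3}
m3 ∈ Sat(AF (wait → empty)) = {m1, m2, m3}, so the formula holds at m3.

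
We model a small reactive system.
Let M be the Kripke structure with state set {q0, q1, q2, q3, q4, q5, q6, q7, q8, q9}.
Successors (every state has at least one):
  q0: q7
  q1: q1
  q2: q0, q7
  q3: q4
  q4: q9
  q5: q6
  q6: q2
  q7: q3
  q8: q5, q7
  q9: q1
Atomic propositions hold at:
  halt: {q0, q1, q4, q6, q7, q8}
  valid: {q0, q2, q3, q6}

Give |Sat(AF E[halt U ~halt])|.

Sat(~halt) = {q2, q3, q5, q9}
E[halt U ~halt]: least fixpoint, start Z0 = Sat(~halt) = {q2, q3, q5, q9}, add states in Sat(halt) with some successor in Z. Z1 = {q2, q3, q4, q5, q6, q7, q8, q9}; Z2 = {q0, q2, q3, q4, q5, q6, q7, q8, q9}; fixed.
Sat(E[halt U ~halt]) = {q0, q2, q3, q4, q5, q6, q7, q8, q9}
AF E[halt U ~halt]: least fixpoint, start Z0 = {q0, q2, q3, q4, q5, q6, q7, q8, q9}, add states with every successor in Z. Already a fixed point.
Sat(AF E[halt U ~halt]) = {q0, q2, q3, q4, q5, q6, q7, q8, q9}
|Sat(AF E[halt U ~halt])| = |{q0, q2, q3, q4, q5, q6, q7, q8, q9}| = 9.

9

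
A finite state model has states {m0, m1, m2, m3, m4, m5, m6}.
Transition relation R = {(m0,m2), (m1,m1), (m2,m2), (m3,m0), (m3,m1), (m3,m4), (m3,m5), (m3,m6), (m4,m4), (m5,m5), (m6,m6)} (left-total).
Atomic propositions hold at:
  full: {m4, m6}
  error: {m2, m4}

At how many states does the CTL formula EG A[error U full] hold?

2

A[error U full]: least fixpoint, start Z0 = Sat(full) = {m4, m6}, add states in Sat(error) with every successor in Z. Already a fixed point.
Sat(A[error U full]) = {m4, m6}
EG A[error U full]: greatest fixpoint, start Z0 = {m4, m6}, keep only states in Sat with some successor in Z. Already a fixed point.
Sat(EG A[error U full]) = {m4, m6}
|Sat(EG A[error U full])| = |{m4, m6}| = 2.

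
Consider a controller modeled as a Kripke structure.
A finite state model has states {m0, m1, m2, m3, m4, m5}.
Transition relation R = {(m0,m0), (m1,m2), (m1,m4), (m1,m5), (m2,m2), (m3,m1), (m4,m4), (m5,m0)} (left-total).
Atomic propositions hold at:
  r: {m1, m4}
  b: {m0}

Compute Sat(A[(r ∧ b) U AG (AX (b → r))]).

Sat(r ∧ b) = ∅
Sat(b → r) = {m1, m2, m3, m4, m5}
Sat(AX (b → r)) = {s : every successor in {m1, m2, m3, m4, m5}} = {m1, m2, m3, m4}
AG (AX (b → r)): greatest fixpoint, start Z0 = {m1, m2, m3, m4}, keep only states in Sat with every successor in Z. Z1 = {m2, m3, m4}; Z2 = {m2, m4}; fixed.
Sat(AG (AX (b → r))) = {m2, m4}
A[(r ∧ b) U AG (AX (b → r))]: least fixpoint, start Z0 = Sat(AG (AX (b → r))) = {m2, m4}, add states in Sat(r ∧ b) with every successor in Z. Already a fixed point.
Sat(A[(r ∧ b) U AG (AX (b → r))]) = {m2, m4}

{m2, m4}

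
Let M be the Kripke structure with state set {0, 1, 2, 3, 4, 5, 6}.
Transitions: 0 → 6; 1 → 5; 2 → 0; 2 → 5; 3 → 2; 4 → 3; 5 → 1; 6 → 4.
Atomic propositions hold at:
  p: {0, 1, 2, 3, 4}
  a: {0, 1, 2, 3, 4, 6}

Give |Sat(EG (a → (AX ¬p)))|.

Sat(¬p) = {5, 6}
Sat(AX ¬p) = {s : every successor in {5, 6}} = {0, 1}
Sat(a → (AX ¬p)) = {0, 1, 5}
EG (a → (AX ¬p)): greatest fixpoint, start Z0 = {0, 1, 5}, keep only states in Sat with some successor in Z. Z1 = {1, 5}; fixed.
Sat(EG (a → (AX ¬p))) = {1, 5}
|Sat(EG (a → (AX ¬p)))| = |{1, 5}| = 2.

2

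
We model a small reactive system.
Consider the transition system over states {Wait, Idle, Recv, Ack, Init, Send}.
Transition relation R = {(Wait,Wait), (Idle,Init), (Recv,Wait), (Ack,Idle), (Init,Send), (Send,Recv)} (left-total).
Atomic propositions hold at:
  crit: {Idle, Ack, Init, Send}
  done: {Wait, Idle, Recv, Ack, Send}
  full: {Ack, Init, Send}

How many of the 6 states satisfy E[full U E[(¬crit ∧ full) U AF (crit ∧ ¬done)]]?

Sat(¬crit) = {Wait, Recv}
Sat(¬crit ∧ full) = ∅
Sat(¬done) = {Init}
Sat(crit ∧ ¬done) = {Init}
AF (crit ∧ ¬done): least fixpoint, start Z0 = {Init}, add states with every successor in Z. Z1 = {Idle, Init}; Z2 = {Idle, Ack, Init}; fixed.
Sat(AF (crit ∧ ¬done)) = {Idle, Ack, Init}
E[(¬crit ∧ full) U AF (crit ∧ ¬done)]: least fixpoint, start Z0 = Sat(AF (crit ∧ ¬done)) = {Idle, Ack, Init}, add states in Sat(¬crit ∧ full) with some successor in Z. Already a fixed point.
Sat(E[(¬crit ∧ full) U AF (crit ∧ ¬done)]) = {Idle, Ack, Init}
E[full U E[(¬crit ∧ full) U AF (crit ∧ ¬done)]]: least fixpoint, start Z0 = Sat(E[(¬crit ∧ full) U AF (crit ∧ ¬done)]) = {Idle, Ack, Init}, add states in Sat(full) with some successor in Z. Already a fixed point.
Sat(E[full U E[(¬crit ∧ full) U AF (crit ∧ ¬done)]]) = {Idle, Ack, Init}
|Sat(E[full U E[(¬crit ∧ full) U AF (crit ∧ ¬done)]])| = |{Idle, Ack, Init}| = 3.

3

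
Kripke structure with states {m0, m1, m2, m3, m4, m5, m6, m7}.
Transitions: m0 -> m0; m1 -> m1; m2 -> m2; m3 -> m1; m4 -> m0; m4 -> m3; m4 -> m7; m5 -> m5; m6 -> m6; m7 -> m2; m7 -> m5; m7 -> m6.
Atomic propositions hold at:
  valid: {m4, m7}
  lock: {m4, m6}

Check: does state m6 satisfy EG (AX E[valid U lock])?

Yes

E[valid U lock]: least fixpoint, start Z0 = Sat(lock) = {m4, m6}, add states in Sat(valid) with some successor in Z. Z1 = {m4, m6, m7}; fixed.
Sat(E[valid U lock]) = {m4, m6, m7}
Sat(AX E[valid U lock]) = {s : every successor in {m4, m6, m7}} = {m6}
EG (AX E[valid U lock]): greatest fixpoint, start Z0 = {m6}, keep only states in Sat with some successor in Z. Already a fixed point.
Sat(EG (AX E[valid U lock])) = {m6}
m6 ∈ Sat(EG (AX E[valid U lock])) = {m6}, so the formula holds at m6.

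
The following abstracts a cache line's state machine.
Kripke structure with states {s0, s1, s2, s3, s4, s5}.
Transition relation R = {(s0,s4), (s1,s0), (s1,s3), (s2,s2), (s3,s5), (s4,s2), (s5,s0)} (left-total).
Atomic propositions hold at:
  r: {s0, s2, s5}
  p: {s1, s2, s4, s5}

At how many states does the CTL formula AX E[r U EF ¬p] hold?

Sat(¬p) = {s0, s3}
EF ¬p: least fixpoint, start Z0 = {s0, s3}, add states with some successor in Z. Z1 = {s0, s1, s3, s5}; fixed.
Sat(EF ¬p) = {s0, s1, s3, s5}
E[r U EF ¬p]: least fixpoint, start Z0 = Sat(EF ¬p) = {s0, s1, s3, s5}, add states in Sat(r) with some successor in Z. Already a fixed point.
Sat(E[r U EF ¬p]) = {s0, s1, s3, s5}
Sat(AX E[r U EF ¬p]) = {s : every successor in {s0, s1, s3, s5}} = {s1, s3, s5}
|Sat(AX E[r U EF ¬p])| = |{s1, s3, s5}| = 3.

3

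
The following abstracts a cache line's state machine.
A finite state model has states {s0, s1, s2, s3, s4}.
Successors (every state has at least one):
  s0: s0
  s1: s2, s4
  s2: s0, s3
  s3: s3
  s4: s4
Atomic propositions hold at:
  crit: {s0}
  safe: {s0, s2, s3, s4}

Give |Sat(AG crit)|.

AG crit: greatest fixpoint, start Z0 = {s0}, keep only states in Sat with every successor in Z. Already a fixed point.
Sat(AG crit) = {s0}
|Sat(AG crit)| = |{s0}| = 1.

1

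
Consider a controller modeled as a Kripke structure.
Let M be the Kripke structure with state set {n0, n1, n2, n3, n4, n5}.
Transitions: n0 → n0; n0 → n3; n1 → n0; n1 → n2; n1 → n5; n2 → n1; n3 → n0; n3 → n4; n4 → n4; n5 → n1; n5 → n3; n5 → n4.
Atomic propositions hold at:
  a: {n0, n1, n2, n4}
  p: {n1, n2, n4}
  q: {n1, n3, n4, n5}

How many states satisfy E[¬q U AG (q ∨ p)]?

1

Sat(¬q) = {n0, n2}
Sat(q ∨ p) = {n1, n2, n3, n4, n5}
AG (q ∨ p): greatest fixpoint, start Z0 = {n1, n2, n3, n4, n5}, keep only states in Sat with every successor in Z. Z1 = {n2, n4, n5}; Z2 = {n4}; fixed.
Sat(AG (q ∨ p)) = {n4}
E[¬q U AG (q ∨ p)]: least fixpoint, start Z0 = Sat(AG (q ∨ p)) = {n4}, add states in Sat(¬q) with some successor in Z. Already a fixed point.
Sat(E[¬q U AG (q ∨ p)]) = {n4}
|Sat(E[¬q U AG (q ∨ p)])| = |{n4}| = 1.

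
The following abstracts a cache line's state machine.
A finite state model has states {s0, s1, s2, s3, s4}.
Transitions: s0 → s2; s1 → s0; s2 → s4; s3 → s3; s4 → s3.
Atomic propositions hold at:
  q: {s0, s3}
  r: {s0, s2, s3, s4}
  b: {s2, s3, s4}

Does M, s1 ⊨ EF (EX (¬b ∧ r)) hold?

Sat(¬b) = {s0, s1}
Sat(¬b ∧ r) = {s0}
Sat(EX (¬b ∧ r)) = {s : some successor in {s0}} = {s1}
EF (EX (¬b ∧ r)): least fixpoint, start Z0 = {s1}, add states with some successor in Z. Already a fixed point.
Sat(EF (EX (¬b ∧ r))) = {s1}
s1 ∈ Sat(EF (EX (¬b ∧ r))) = {s1}, so the formula holds at s1.

Yes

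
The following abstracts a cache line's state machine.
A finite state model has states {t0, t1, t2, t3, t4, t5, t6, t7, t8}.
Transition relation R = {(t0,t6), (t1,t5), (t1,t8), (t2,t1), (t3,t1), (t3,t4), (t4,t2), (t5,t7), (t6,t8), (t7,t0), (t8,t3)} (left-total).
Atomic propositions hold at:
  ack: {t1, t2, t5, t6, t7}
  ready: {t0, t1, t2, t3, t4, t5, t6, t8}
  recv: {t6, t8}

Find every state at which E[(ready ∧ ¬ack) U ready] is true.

{t0, t1, t2, t3, t4, t5, t6, t8}

Sat(¬ack) = {t0, t3, t4, t8}
Sat(ready ∧ ¬ack) = {t0, t3, t4, t8}
E[(ready ∧ ¬ack) U ready]: least fixpoint, start Z0 = Sat(ready) = {t0, t1, t2, t3, t4, t5, t6, t8}, add states in Sat(ready ∧ ¬ack) with some successor in Z. Already a fixed point.
Sat(E[(ready ∧ ¬ack) U ready]) = {t0, t1, t2, t3, t4, t5, t6, t8}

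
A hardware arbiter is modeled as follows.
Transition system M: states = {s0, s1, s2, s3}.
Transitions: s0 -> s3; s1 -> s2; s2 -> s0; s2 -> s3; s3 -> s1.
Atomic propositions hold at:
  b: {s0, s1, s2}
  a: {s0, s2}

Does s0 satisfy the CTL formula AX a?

Sat(AX a) = {s : every successor in {s0, s2}} = {s1}
s0 ∉ Sat(AX a) = {s1}, so the formula does not hold at s0.

No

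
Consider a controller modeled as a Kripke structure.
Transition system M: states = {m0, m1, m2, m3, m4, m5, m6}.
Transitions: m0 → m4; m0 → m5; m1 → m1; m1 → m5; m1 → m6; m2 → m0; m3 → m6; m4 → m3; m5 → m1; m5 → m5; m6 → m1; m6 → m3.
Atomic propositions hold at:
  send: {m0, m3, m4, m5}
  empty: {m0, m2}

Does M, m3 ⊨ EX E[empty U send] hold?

E[empty U send]: least fixpoint, start Z0 = Sat(send) = {m0, m3, m4, m5}, add states in Sat(empty) with some successor in Z. Z1 = {m0, m2, m3, m4, m5}; fixed.
Sat(E[empty U send]) = {m0, m2, m3, m4, m5}
Sat(EX E[empty U send]) = {s : some successor in {m0, m2, m3, m4, m5}} = {m0, m1, m2, m4, m5, m6}
m3 ∉ Sat(EX E[empty U send]) = {m0, m1, m2, m4, m5, m6}, so the formula does not hold at m3.

No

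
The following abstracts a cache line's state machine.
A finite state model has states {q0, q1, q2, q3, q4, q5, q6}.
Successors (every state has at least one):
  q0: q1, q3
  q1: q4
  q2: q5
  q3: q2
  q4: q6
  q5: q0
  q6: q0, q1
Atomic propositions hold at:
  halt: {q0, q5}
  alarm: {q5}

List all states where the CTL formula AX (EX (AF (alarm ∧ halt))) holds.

{q3, q5}

Sat(alarm ∧ halt) = {q5}
AF (alarm ∧ halt): least fixpoint, start Z0 = {q5}, add states with every successor in Z. Z1 = {q2, q5}; Z2 = {q2, q3, q5}; fixed.
Sat(AF (alarm ∧ halt)) = {q2, q3, q5}
Sat(EX (AF (alarm ∧ halt))) = {s : some successor in {q2, q3, q5}} = {q0, q2, q3}
Sat(AX (EX (AF (alarm ∧ halt)))) = {s : every successor in {q0, q2, q3}} = {q3, q5}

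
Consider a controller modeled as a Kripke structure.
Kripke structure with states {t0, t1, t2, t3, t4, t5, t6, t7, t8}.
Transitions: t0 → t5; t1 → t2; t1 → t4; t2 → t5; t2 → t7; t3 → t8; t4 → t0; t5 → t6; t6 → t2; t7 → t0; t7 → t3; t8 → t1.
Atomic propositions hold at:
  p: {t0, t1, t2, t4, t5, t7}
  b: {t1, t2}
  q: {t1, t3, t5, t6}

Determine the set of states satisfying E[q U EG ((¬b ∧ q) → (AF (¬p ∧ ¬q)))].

{t1, t2, t3, t5, t6, t7, t8}

Sat(¬b) = {t0, t3, t4, t5, t6, t7, t8}
Sat(¬b ∧ q) = {t3, t5, t6}
Sat(¬p) = {t3, t6, t8}
Sat(¬q) = {t0, t2, t4, t7, t8}
Sat(¬p ∧ ¬q) = {t8}
AF (¬p ∧ ¬q): least fixpoint, start Z0 = {t8}, add states with every successor in Z. Z1 = {t3, t8}; fixed.
Sat(AF (¬p ∧ ¬q)) = {t3, t8}
Sat((¬b ∧ q) → (AF (¬p ∧ ¬q))) = {t0, t1, t2, t3, t4, t7, t8}
EG ((¬b ∧ q) → (AF (¬p ∧ ¬q))): greatest fixpoint, start Z0 = {t0, t1, t2, t3, t4, t7, t8}, keep only states in Sat with some successor in Z. Z1 = {t1, t2, t3, t4, t7, t8}; Z2 = {t1, t2, t3, t7, t8}; fixed.
Sat(EG ((¬b ∧ q) → (AF (¬p ∧ ¬q)))) = {t1, t2, t3, t7, t8}
E[q U EG ((¬b ∧ q) → (AF (¬p ∧ ¬q)))]: least fixpoint, start Z0 = Sat(EG ((¬b ∧ q) → (AF (¬p ∧ ¬q)))) = {t1, t2, t3, t7, t8}, add states in Sat(q) with some successor in Z. Z1 = {t1, t2, t3, t6, t7, t8}; Z2 = {t1, t2, t3, t5, t6, t7, t8}; fixed.
Sat(E[q U EG ((¬b ∧ q) → (AF (¬p ∧ ¬q)))]) = {t1, t2, t3, t5, t6, t7, t8}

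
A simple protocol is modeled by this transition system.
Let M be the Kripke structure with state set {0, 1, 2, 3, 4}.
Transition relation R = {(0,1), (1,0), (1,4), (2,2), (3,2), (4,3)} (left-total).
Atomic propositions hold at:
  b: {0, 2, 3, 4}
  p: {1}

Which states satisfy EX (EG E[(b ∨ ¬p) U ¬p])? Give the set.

Sat(¬p) = {0, 2, 3, 4}
Sat(b ∨ ¬p) = {0, 2, 3, 4}
E[(b ∨ ¬p) U ¬p]: least fixpoint, start Z0 = Sat(¬p) = {0, 2, 3, 4}, add states in Sat(b ∨ ¬p) with some successor in Z. Already a fixed point.
Sat(E[(b ∨ ¬p) U ¬p]) = {0, 2, 3, 4}
EG E[(b ∨ ¬p) U ¬p]: greatest fixpoint, start Z0 = {0, 2, 3, 4}, keep only states in Sat with some successor in Z. Z1 = {2, 3, 4}; fixed.
Sat(EG E[(b ∨ ¬p) U ¬p]) = {2, 3, 4}
Sat(EX (EG E[(b ∨ ¬p) U ¬p])) = {s : some successor in {2, 3, 4}} = {1, 2, 3, 4}

{1, 2, 3, 4}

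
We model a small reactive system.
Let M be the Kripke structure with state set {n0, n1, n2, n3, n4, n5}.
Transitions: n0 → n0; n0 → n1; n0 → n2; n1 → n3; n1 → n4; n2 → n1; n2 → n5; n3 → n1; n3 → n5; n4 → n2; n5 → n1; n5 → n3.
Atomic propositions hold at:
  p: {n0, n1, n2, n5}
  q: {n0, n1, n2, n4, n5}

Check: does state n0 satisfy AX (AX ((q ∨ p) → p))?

No

Sat(q ∨ p) = {n0, n1, n2, n4, n5}
Sat((q ∨ p) → p) = {n0, n1, n2, n3, n5}
Sat(AX ((q ∨ p) → p)) = {s : every successor in {n0, n1, n2, n3, n5}} = {n0, n2, n3, n4, n5}
Sat(AX (AX ((q ∨ p) → p))) = {s : every successor in {n0, n2, n3, n4, n5}} = {n1, n4}
n0 ∉ Sat(AX (AX ((q ∨ p) → p))) = {n1, n4}, so the formula does not hold at n0.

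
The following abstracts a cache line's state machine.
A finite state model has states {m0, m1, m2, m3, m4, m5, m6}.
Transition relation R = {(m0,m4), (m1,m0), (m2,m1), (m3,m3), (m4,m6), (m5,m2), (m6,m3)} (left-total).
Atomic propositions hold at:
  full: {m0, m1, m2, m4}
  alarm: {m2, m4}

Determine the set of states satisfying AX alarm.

Sat(AX alarm) = {s : every successor in {m2, m4}} = {m0, m5}

{m0, m5}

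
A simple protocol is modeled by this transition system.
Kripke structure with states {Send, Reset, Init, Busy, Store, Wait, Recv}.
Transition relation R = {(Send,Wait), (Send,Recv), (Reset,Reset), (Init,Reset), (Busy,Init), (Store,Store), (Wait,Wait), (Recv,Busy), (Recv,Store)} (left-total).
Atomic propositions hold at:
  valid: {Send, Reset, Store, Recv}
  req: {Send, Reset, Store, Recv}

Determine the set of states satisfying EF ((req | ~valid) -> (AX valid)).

Sat(~valid) = {Init, Busy, Wait}
Sat(req | ~valid) = {Send, Reset, Init, Busy, Store, Wait, Recv}
Sat(AX valid) = {s : every successor in {Send, Reset, Store, Recv}} = {Reset, Init, Store}
Sat((req | ~valid) -> (AX valid)) = {Reset, Init, Store}
EF ((req | ~valid) -> (AX valid)): least fixpoint, start Z0 = {Reset, Init, Store}, add states with some successor in Z. Z1 = {Reset, Init, Busy, Store, Recv}; Z2 = {Send, Reset, Init, Busy, Store, Recv}; fixed.
Sat(EF ((req | ~valid) -> (AX valid))) = {Send, Reset, Init, Busy, Store, Recv}

{Send, Reset, Init, Busy, Store, Recv}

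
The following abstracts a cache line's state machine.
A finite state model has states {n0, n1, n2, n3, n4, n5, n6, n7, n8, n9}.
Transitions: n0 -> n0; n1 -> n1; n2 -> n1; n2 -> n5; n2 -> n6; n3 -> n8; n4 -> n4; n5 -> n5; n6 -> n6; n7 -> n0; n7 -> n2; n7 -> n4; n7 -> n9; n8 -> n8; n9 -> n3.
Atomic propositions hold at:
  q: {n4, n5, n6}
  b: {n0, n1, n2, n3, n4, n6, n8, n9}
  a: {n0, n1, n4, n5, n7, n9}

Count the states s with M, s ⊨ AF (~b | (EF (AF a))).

Sat(~b) = {n5, n7}
AF a: least fixpoint, start Z0 = {n0, n1, n4, n5, n7, n9}, add states with every successor in Z. Already a fixed point.
Sat(AF a) = {n0, n1, n4, n5, n7, n9}
EF (AF a): least fixpoint, start Z0 = {n0, n1, n4, n5, n7, n9}, add states with some successor in Z. Z1 = {n0, n1, n2, n4, n5, n7, n9}; fixed.
Sat(EF (AF a)) = {n0, n1, n2, n4, n5, n7, n9}
Sat(~b | (EF (AF a))) = {n0, n1, n2, n4, n5, n7, n9}
AF (~b | (EF (AF a))): least fixpoint, start Z0 = {n0, n1, n2, n4, n5, n7, n9}, add states with every successor in Z. Already a fixed point.
Sat(AF (~b | (EF (AF a)))) = {n0, n1, n2, n4, n5, n7, n9}
|Sat(AF (~b | (EF (AF a))))| = |{n0, n1, n2, n4, n5, n7, n9}| = 7.

7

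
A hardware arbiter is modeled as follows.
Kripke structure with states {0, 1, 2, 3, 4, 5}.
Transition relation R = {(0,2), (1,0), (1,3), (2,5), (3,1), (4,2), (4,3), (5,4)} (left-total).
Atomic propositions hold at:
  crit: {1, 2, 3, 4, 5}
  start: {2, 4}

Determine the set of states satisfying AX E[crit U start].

E[crit U start]: least fixpoint, start Z0 = Sat(start) = {2, 4}, add states in Sat(crit) with some successor in Z. Z1 = {2, 4, 5}; fixed.
Sat(E[crit U start]) = {2, 4, 5}
Sat(AX E[crit U start]) = {s : every successor in {2, 4, 5}} = {0, 2, 5}

{0, 2, 5}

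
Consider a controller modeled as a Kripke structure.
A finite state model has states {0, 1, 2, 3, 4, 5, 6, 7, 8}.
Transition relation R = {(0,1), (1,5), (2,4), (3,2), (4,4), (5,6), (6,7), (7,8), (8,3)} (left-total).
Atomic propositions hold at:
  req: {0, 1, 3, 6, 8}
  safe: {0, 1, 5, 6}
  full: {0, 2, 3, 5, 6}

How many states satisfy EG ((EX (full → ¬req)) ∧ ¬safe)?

Sat(¬req) = {2, 4, 5, 7}
Sat(full → ¬req) = {1, 2, 4, 5, 7, 8}
Sat(EX (full → ¬req)) = {s : some successor in {1, 2, 4, 5, 7, 8}} = {0, 1, 2, 3, 4, 6, 7}
Sat(¬safe) = {2, 3, 4, 7, 8}
Sat((EX (full → ¬req)) ∧ ¬safe) = {2, 3, 4, 7}
EG ((EX (full → ¬req)) ∧ ¬safe): greatest fixpoint, start Z0 = {2, 3, 4, 7}, keep only states in Sat with some successor in Z. Z1 = {2, 3, 4}; fixed.
Sat(EG ((EX (full → ¬req)) ∧ ¬safe)) = {2, 3, 4}
|Sat(EG ((EX (full → ¬req)) ∧ ¬safe))| = |{2, 3, 4}| = 3.

3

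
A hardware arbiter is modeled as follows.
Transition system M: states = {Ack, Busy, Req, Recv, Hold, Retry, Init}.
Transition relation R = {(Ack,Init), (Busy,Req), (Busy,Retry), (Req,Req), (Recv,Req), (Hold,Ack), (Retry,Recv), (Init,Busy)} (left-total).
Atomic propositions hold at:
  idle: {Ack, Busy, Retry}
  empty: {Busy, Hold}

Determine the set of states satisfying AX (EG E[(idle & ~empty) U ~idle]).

Sat(~empty) = {Ack, Req, Recv, Retry, Init}
Sat(idle & ~empty) = {Ack, Retry}
Sat(~idle) = {Req, Recv, Hold, Init}
E[(idle & ~empty) U ~idle]: least fixpoint, start Z0 = Sat(~idle) = {Req, Recv, Hold, Init}, add states in Sat(idle & ~empty) with some successor in Z. Z1 = {Ack, Req, Recv, Hold, Retry, Init}; fixed.
Sat(E[(idle & ~empty) U ~idle]) = {Ack, Req, Recv, Hold, Retry, Init}
EG E[(idle & ~empty) U ~idle]: greatest fixpoint, start Z0 = {Ack, Req, Recv, Hold, Retry, Init}, keep only states in Sat with some successor in Z. Z1 = {Ack, Req, Recv, Hold, Retry}; Z2 = {Req, Recv, Hold, Retry}; Z3 = {Req, Recv, Retry}; fixed.
Sat(EG E[(idle & ~empty) U ~idle]) = {Req, Recv, Retry}
Sat(AX (EG E[(idle & ~empty) U ~idle])) = {s : every successor in {Req, Recv, Retry}} = {Busy, Req, Recv, Retry}

{Busy, Req, Recv, Retry}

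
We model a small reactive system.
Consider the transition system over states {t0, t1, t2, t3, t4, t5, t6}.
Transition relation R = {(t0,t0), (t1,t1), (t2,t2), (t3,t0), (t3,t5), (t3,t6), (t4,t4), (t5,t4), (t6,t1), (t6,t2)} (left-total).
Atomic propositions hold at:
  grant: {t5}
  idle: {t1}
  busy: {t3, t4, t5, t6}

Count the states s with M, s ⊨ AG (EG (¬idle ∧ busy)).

2

Sat(¬idle) = {t0, t2, t3, t4, t5, t6}
Sat(¬idle ∧ busy) = {t3, t4, t5, t6}
EG (¬idle ∧ busy): greatest fixpoint, start Z0 = {t3, t4, t5, t6}, keep only states in Sat with some successor in Z. Z1 = {t3, t4, t5}; fixed.
Sat(EG (¬idle ∧ busy)) = {t3, t4, t5}
AG (EG (¬idle ∧ busy)): greatest fixpoint, start Z0 = {t3, t4, t5}, keep only states in Sat with every successor in Z. Z1 = {t4, t5}; fixed.
Sat(AG (EG (¬idle ∧ busy))) = {t4, t5}
|Sat(AG (EG (¬idle ∧ busy)))| = |{t4, t5}| = 2.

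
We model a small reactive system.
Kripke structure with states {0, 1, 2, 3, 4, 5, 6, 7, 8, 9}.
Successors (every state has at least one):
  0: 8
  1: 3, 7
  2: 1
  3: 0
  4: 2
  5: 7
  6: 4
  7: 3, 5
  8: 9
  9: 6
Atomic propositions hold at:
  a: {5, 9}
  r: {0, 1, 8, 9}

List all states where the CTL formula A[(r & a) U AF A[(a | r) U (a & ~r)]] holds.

Sat(r & a) = {9}
Sat(a | r) = {0, 1, 5, 8, 9}
Sat(~r) = {2, 3, 4, 5, 6, 7}
Sat(a & ~r) = {5}
A[(a | r) U (a & ~r)]: least fixpoint, start Z0 = Sat((a & ~r)) = {5}, add states in Sat(a | r) with every successor in Z. Already a fixed point.
Sat(A[(a | r) U (a & ~r)]) = {5}
AF A[(a | r) U (a & ~r)]: least fixpoint, start Z0 = {5}, add states with every successor in Z. Already a fixed point.
Sat(AF A[(a | r) U (a & ~r)]) = {5}
A[(r & a) U AF A[(a | r) U (a & ~r)]]: least fixpoint, start Z0 = Sat(AF A[(a | r) U (a & ~r)]) = {5}, add states in Sat(r & a) with every successor in Z. Already a fixed point.
Sat(A[(r & a) U AF A[(a | r) U (a & ~r)]]) = {5}

{5}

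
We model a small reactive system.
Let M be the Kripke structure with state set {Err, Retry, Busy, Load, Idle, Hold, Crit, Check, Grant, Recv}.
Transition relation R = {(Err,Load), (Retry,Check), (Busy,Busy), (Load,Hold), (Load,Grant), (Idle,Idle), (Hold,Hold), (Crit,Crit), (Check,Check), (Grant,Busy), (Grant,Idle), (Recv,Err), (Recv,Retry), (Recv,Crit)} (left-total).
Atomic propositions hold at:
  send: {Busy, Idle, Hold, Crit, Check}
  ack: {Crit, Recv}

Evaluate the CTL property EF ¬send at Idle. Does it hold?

No

Sat(¬send) = {Err, Retry, Load, Grant, Recv}
EF ¬send: least fixpoint, start Z0 = {Err, Retry, Load, Grant, Recv}, add states with some successor in Z. Already a fixed point.
Sat(EF ¬send) = {Err, Retry, Load, Grant, Recv}
Idle ∉ Sat(EF ¬send) = {Err, Retry, Load, Grant, Recv}, so the formula does not hold at Idle.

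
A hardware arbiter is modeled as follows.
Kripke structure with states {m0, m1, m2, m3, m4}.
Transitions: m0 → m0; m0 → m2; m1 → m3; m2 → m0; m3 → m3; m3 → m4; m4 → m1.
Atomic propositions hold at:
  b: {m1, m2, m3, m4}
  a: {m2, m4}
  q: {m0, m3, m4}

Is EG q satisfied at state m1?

EG q: greatest fixpoint, start Z0 = {m0, m3, m4}, keep only states in Sat with some successor in Z. Z1 = {m0, m3}; fixed.
Sat(EG q) = {m0, m3}
m1 ∉ Sat(EG q) = {m0, m3}, so the formula does not hold at m1.

No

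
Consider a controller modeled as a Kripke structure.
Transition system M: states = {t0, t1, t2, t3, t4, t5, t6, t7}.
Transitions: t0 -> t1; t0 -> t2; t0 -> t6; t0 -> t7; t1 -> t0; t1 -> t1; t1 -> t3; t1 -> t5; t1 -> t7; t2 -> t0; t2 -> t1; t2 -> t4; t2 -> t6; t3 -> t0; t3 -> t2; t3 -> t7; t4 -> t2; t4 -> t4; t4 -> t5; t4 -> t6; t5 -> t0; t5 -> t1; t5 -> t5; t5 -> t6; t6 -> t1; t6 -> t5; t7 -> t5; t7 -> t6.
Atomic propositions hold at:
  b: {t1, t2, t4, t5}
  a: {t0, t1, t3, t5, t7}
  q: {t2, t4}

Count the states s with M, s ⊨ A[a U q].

A[a U q]: least fixpoint, start Z0 = Sat(q) = {t2, t4}, add states in Sat(a) with every successor in Z. Already a fixed point.
Sat(A[a U q]) = {t2, t4}
|Sat(A[a U q])| = |{t2, t4}| = 2.

2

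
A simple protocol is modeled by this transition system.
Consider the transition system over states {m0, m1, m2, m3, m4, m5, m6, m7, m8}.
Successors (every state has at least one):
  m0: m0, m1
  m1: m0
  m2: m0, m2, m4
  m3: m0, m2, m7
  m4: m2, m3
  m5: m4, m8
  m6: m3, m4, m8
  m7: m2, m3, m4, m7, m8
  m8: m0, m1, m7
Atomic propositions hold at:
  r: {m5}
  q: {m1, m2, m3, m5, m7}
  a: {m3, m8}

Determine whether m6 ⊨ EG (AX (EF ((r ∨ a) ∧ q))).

No

Sat(r ∨ a) = {m3, m5, m8}
Sat((r ∨ a) ∧ q) = {m3, m5}
EF ((r ∨ a) ∧ q): least fixpoint, start Z0 = {m3, m5}, add states with some successor in Z. Z1 = {m3, m4, m5, m6, m7}; Z2 = {m2, m3, m4, m5, m6, m7, m8}; fixed.
Sat(EF ((r ∨ a) ∧ q)) = {m2, m3, m4, m5, m6, m7, m8}
Sat(AX (EF ((r ∨ a) ∧ q))) = {s : every successor in {m2, m3, m4, m5, m6, m7, m8}} = {m4, m5, m6, m7}
EG (AX (EF ((r ∨ a) ∧ q))): greatest fixpoint, start Z0 = {m4, m5, m6, m7}, keep only states in Sat with some successor in Z. Z1 = {m5, m6, m7}; Z2 = {m7}; fixed.
Sat(EG (AX (EF ((r ∨ a) ∧ q)))) = {m7}
m6 ∉ Sat(EG (AX (EF ((r ∨ a) ∧ q)))) = {m7}, so the formula does not hold at m6.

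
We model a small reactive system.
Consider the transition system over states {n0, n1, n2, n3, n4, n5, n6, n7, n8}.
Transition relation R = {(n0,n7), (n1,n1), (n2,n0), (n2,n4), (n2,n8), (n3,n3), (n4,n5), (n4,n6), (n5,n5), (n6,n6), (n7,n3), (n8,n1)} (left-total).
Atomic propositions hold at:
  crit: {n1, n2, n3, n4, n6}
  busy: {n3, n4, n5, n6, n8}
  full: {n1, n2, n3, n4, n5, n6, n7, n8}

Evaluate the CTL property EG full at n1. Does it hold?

Yes

EG full: greatest fixpoint, start Z0 = {n1, n2, n3, n4, n5, n6, n7, n8}, keep only states in Sat with some successor in Z. Already a fixed point.
Sat(EG full) = {n1, n2, n3, n4, n5, n6, n7, n8}
n1 ∈ Sat(EG full) = {n1, n2, n3, n4, n5, n6, n7, n8}, so the formula holds at n1.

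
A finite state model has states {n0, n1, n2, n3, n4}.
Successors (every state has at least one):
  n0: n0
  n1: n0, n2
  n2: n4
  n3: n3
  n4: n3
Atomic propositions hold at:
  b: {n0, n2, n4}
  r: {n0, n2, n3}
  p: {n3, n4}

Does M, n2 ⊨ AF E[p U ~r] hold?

Sat(~r) = {n1, n4}
E[p U ~r]: least fixpoint, start Z0 = Sat(~r) = {n1, n4}, add states in Sat(p) with some successor in Z. Already a fixed point.
Sat(E[p U ~r]) = {n1, n4}
AF E[p U ~r]: least fixpoint, start Z0 = {n1, n4}, add states with every successor in Z. Z1 = {n1, n2, n4}; fixed.
Sat(AF E[p U ~r]) = {n1, n2, n4}
n2 ∈ Sat(AF E[p U ~r]) = {n1, n2, n4}, so the formula holds at n2.

Yes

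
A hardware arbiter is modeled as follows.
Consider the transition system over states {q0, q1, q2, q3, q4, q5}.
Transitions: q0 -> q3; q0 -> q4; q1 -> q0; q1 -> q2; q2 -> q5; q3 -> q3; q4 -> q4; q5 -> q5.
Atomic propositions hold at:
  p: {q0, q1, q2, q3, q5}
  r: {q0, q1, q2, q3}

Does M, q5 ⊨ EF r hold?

No

EF r: least fixpoint, start Z0 = {q0, q1, q2, q3}, add states with some successor in Z. Already a fixed point.
Sat(EF r) = {q0, q1, q2, q3}
q5 ∉ Sat(EF r) = {q0, q1, q2, q3}, so the formula does not hold at q5.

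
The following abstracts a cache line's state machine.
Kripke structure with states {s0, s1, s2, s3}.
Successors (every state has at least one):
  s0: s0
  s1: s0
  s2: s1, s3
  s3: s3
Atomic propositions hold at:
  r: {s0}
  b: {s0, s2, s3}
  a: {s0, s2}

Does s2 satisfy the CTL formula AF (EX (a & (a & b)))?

No

Sat(a & b) = {s0, s2}
Sat(a & (a & b)) = {s0, s2}
Sat(EX (a & (a & b))) = {s : some successor in {s0, s2}} = {s0, s1}
AF (EX (a & (a & b))): least fixpoint, start Z0 = {s0, s1}, add states with every successor in Z. Already a fixed point.
Sat(AF (EX (a & (a & b)))) = {s0, s1}
s2 ∉ Sat(AF (EX (a & (a & b)))) = {s0, s1}, so the formula does not hold at s2.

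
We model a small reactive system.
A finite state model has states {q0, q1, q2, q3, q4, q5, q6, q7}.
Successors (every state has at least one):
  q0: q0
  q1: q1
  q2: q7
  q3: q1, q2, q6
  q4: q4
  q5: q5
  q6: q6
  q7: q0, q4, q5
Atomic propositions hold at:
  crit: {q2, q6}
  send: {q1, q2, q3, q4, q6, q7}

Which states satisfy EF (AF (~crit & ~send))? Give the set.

{q0, q2, q3, q5, q7}

Sat(~crit) = {q0, q1, q3, q4, q5, q7}
Sat(~send) = {q0, q5}
Sat(~crit & ~send) = {q0, q5}
AF (~crit & ~send): least fixpoint, start Z0 = {q0, q5}, add states with every successor in Z. Already a fixed point.
Sat(AF (~crit & ~send)) = {q0, q5}
EF (AF (~crit & ~send)): least fixpoint, start Z0 = {q0, q5}, add states with some successor in Z. Z1 = {q0, q5, q7}; Z2 = {q0, q2, q5, q7}; Z3 = {q0, q2, q3, q5, q7}; fixed.
Sat(EF (AF (~crit & ~send))) = {q0, q2, q3, q5, q7}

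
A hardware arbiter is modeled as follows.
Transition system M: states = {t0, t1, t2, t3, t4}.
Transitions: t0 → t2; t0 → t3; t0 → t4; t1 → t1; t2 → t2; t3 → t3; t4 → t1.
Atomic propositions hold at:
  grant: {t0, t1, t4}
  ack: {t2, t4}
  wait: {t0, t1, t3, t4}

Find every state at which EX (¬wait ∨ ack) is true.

{t0, t2}

Sat(¬wait) = {t2}
Sat(¬wait ∨ ack) = {t2, t4}
Sat(EX (¬wait ∨ ack)) = {s : some successor in {t2, t4}} = {t0, t2}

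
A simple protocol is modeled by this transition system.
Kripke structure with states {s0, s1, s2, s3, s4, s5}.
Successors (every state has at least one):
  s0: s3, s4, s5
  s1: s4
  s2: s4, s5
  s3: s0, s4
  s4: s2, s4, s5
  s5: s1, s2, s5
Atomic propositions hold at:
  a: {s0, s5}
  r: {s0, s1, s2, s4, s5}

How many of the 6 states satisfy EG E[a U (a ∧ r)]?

Sat(a ∧ r) = {s0, s5}
E[a U (a ∧ r)]: least fixpoint, start Z0 = Sat((a ∧ r)) = {s0, s5}, add states in Sat(a) with some successor in Z. Already a fixed point.
Sat(E[a U (a ∧ r)]) = {s0, s5}
EG E[a U (a ∧ r)]: greatest fixpoint, start Z0 = {s0, s5}, keep only states in Sat with some successor in Z. Already a fixed point.
Sat(EG E[a U (a ∧ r)]) = {s0, s5}
|Sat(EG E[a U (a ∧ r)])| = |{s0, s5}| = 2.

2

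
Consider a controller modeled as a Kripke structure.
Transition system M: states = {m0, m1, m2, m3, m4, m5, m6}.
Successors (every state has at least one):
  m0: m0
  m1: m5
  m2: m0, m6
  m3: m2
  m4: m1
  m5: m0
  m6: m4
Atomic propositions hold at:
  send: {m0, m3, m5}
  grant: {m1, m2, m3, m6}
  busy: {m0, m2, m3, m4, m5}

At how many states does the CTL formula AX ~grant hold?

Sat(~grant) = {m0, m4, m5}
Sat(AX ~grant) = {s : every successor in {m0, m4, m5}} = {m0, m1, m5, m6}
|Sat(AX ~grant)| = |{m0, m1, m5, m6}| = 4.

4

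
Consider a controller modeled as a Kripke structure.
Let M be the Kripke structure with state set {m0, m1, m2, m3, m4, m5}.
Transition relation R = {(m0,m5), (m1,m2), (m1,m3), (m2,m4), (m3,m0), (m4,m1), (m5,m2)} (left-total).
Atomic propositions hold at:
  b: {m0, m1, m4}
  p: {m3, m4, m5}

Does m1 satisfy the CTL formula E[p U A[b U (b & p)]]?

No

Sat(b & p) = {m4}
A[b U (b & p)]: least fixpoint, start Z0 = Sat((b & p)) = {m4}, add states in Sat(b) with every successor in Z. Already a fixed point.
Sat(A[b U (b & p)]) = {m4}
E[p U A[b U (b & p)]]: least fixpoint, start Z0 = Sat(A[b U (b & p)]) = {m4}, add states in Sat(p) with some successor in Z. Already a fixed point.
Sat(E[p U A[b U (b & p)]]) = {m4}
m1 ∉ Sat(E[p U A[b U (b & p)]]) = {m4}, so the formula does not hold at m1.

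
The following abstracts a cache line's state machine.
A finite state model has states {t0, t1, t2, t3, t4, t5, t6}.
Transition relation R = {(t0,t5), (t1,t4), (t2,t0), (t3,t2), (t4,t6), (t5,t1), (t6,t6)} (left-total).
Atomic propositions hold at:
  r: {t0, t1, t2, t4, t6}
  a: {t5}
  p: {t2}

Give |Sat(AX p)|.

1

Sat(AX p) = {s : every successor in {t2}} = {t3}
|Sat(AX p)| = |{t3}| = 1.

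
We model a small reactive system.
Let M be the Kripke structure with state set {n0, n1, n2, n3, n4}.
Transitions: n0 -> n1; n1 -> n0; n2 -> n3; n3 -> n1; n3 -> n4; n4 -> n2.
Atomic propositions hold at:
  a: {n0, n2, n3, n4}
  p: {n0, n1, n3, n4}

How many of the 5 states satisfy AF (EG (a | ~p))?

Sat(~p) = {n2}
Sat(a | ~p) = {n0, n2, n3, n4}
EG (a | ~p): greatest fixpoint, start Z0 = {n0, n2, n3, n4}, keep only states in Sat with some successor in Z. Z1 = {n2, n3, n4}; fixed.
Sat(EG (a | ~p)) = {n2, n3, n4}
AF (EG (a | ~p)): least fixpoint, start Z0 = {n2, n3, n4}, add states with every successor in Z. Already a fixed point.
Sat(AF (EG (a | ~p))) = {n2, n3, n4}
|Sat(AF (EG (a | ~p)))| = |{n2, n3, n4}| = 3.

3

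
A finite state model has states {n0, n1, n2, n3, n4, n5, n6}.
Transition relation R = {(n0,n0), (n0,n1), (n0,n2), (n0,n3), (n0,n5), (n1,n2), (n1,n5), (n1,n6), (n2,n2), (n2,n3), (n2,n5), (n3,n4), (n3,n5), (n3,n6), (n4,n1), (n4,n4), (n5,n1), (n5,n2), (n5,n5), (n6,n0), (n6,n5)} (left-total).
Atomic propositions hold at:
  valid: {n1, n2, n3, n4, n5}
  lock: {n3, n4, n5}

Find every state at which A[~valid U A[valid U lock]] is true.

{n3, n4, n5}

Sat(~valid) = {n0, n6}
A[valid U lock]: least fixpoint, start Z0 = Sat(lock) = {n3, n4, n5}, add states in Sat(valid) with every successor in Z. Already a fixed point.
Sat(A[valid U lock]) = {n3, n4, n5}
A[~valid U A[valid U lock]]: least fixpoint, start Z0 = Sat(A[valid U lock]) = {n3, n4, n5}, add states in Sat(~valid) with every successor in Z. Already a fixed point.
Sat(A[~valid U A[valid U lock]]) = {n3, n4, n5}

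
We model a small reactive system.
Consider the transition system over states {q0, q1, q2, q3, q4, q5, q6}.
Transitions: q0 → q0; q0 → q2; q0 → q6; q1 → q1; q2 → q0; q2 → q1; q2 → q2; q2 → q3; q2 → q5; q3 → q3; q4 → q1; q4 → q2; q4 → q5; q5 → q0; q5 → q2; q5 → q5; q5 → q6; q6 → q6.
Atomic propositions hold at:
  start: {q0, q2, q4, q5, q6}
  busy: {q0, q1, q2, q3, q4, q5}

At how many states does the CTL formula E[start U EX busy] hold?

Sat(EX busy) = {s : some successor in {q0, q1, q2, q3, q4, q5}} = {q0, q1, q2, q3, q4, q5}
E[start U EX busy]: least fixpoint, start Z0 = Sat(EX busy) = {q0, q1, q2, q3, q4, q5}, add states in Sat(start) with some successor in Z. Already a fixed point.
Sat(E[start U EX busy]) = {q0, q1, q2, q3, q4, q5}
|Sat(E[start U EX busy])| = |{q0, q1, q2, q3, q4, q5}| = 6.

6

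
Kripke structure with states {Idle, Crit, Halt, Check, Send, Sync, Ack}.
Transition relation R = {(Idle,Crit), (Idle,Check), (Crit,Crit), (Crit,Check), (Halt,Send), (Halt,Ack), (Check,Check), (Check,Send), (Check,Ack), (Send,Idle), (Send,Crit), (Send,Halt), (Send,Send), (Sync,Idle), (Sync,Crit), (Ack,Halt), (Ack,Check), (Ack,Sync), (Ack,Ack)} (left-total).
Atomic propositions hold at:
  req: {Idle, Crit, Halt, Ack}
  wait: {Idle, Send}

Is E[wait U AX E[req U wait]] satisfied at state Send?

Yes

E[req U wait]: least fixpoint, start Z0 = Sat(wait) = {Idle, Send}, add states in Sat(req) with some successor in Z. Z1 = {Idle, Halt, Send}; Z2 = {Idle, Halt, Send, Ack}; fixed.
Sat(E[req U wait]) = {Idle, Halt, Send, Ack}
Sat(AX E[req U wait]) = {s : every successor in {Idle, Halt, Send, Ack}} = {Halt}
E[wait U AX E[req U wait]]: least fixpoint, start Z0 = Sat(AX E[req U wait]) = {Halt}, add states in Sat(wait) with some successor in Z. Z1 = {Halt, Send}; fixed.
Sat(E[wait U AX E[req U wait]]) = {Halt, Send}
Send ∈ Sat(E[wait U AX E[req U wait]]) = {Halt, Send}, so the formula holds at Send.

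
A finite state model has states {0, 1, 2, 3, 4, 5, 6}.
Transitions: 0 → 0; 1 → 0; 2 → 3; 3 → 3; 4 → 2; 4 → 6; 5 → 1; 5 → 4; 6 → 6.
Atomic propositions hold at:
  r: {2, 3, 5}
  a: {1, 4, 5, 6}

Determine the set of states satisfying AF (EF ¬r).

Sat(¬r) = {0, 1, 4, 6}
EF ¬r: least fixpoint, start Z0 = {0, 1, 4, 6}, add states with some successor in Z. Z1 = {0, 1, 4, 5, 6}; fixed.
Sat(EF ¬r) = {0, 1, 4, 5, 6}
AF (EF ¬r): least fixpoint, start Z0 = {0, 1, 4, 5, 6}, add states with every successor in Z. Already a fixed point.
Sat(AF (EF ¬r)) = {0, 1, 4, 5, 6}

{0, 1, 4, 5, 6}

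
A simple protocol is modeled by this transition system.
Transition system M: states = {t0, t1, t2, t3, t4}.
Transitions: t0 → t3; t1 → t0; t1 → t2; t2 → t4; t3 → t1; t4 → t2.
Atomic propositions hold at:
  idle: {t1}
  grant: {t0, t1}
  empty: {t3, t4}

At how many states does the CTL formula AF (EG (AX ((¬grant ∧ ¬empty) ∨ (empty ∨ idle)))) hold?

2

Sat(¬grant) = {t2, t3, t4}
Sat(¬empty) = {t0, t1, t2}
Sat(¬grant ∧ ¬empty) = {t2}
Sat(empty ∨ idle) = {t1, t3, t4}
Sat((¬grant ∧ ¬empty) ∨ (empty ∨ idle)) = {t1, t2, t3, t4}
Sat(AX ((¬grant ∧ ¬empty) ∨ (empty ∨ idle))) = {s : every successor in {t1, t2, t3, t4}} = {t0, t2, t3, t4}
EG (AX ((¬grant ∧ ¬empty) ∨ (empty ∨ idle))): greatest fixpoint, start Z0 = {t0, t2, t3, t4}, keep only states in Sat with some successor in Z. Z1 = {t0, t2, t4}; Z2 = {t2, t4}; fixed.
Sat(EG (AX ((¬grant ∧ ¬empty) ∨ (empty ∨ idle)))) = {t2, t4}
AF (EG (AX ((¬grant ∧ ¬empty) ∨ (empty ∨ idle)))): least fixpoint, start Z0 = {t2, t4}, add states with every successor in Z. Already a fixed point.
Sat(AF (EG (AX ((¬grant ∧ ¬empty) ∨ (empty ∨ idle))))) = {t2, t4}
|Sat(AF (EG (AX ((¬grant ∧ ¬empty) ∨ (empty ∨ idle)))))| = |{t2, t4}| = 2.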